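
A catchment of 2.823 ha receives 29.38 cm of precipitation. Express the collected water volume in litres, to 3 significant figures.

8290000 litres

Depth: 29.38 cm × 10 = 293.8 mm.
Area: 2.823 ha = 28230 m².
1 mm over 1 m² is 1 L, so volume = 293.8 × 28230 = 8293974 L ≈ 8290000 L.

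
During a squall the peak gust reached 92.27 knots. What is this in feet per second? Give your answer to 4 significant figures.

155.7 ft/s

1 kt = 1.68781 ft/s, so 92.27 × 1.68781 = 155.7 ft/s.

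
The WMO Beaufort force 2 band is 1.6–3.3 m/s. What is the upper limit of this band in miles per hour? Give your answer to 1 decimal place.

1.6–3.3 m/s × 2.237 = 3.6–7.4 mph.

7.4 mph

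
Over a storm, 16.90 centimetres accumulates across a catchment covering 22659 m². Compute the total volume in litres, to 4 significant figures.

3829000 litres

Depth: 16.90 cm × 10 = 169 mm.
1 mm over 1 m² is 1 L, so volume = 169 × 22659 = 3829371 L ≈ 3829000 L.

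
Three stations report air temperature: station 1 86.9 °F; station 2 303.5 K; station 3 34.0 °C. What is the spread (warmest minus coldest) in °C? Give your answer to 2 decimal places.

station 1: 86.9 °F = 30.500 °C.
station 2: 303.5 K = 30.350 °C.
Spread: 34.000 − 30.350 = 3.650 °C.

3.65 °C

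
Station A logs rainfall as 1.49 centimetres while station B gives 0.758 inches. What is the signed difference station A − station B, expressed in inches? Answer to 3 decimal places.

-0.171 in

station A: 1.49 cm = 0.58661 in.
Difference: 0.58661 − 0.75800 = -0.171 in.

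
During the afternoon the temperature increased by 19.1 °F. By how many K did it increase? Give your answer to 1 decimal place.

For a temperature change the 32° offset cancels: ΔK = 19.1 × 0.5556 = 10.6 K.

10.6 K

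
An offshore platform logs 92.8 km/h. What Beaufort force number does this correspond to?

Beaufort force 10

92.8 km/h = 25.8 m/s, which is Beaufort 10 (storm, 24.5–28.4 m/s).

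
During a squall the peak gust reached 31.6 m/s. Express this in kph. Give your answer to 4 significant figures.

1 m/s = 3.6 km/h, so 31.6 × 3.6 = 113.8 km/h.

113.8 km/h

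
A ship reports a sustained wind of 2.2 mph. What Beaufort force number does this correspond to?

2.2 mph = 1.0 m/s, which is Beaufort 1 (light air, 0.3–1.5 m/s).

Beaufort force 1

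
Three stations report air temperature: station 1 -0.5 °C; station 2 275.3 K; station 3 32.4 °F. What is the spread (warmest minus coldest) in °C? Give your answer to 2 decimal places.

station 2: 275.3 K = 2.150 °C.
station 3: 32.4 °F = 0.222 °C.
Spread: 2.150 − (-0.500) = 2.650 °C.

2.65 °C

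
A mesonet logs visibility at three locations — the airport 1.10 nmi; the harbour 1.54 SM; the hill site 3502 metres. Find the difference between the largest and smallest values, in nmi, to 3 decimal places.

the harbour: 1.54 SM = 1.33822 nmi.
the hill site: 3502 m = 1.89093 nmi.
Spread: 1.89093 − 1.10000 = 0.791 nmi.

0.791 nmi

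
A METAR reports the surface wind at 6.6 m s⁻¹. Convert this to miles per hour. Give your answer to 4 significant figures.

1 m/s = 2.23694 mph, so 6.6 × 2.23694 = 14.76 mph.

14.76 mph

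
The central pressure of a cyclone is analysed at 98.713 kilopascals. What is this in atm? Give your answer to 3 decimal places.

0.974 atm

1 kPa = 0.00986923 atm, so 98.713 × 0.00986923 = 0.974 atm.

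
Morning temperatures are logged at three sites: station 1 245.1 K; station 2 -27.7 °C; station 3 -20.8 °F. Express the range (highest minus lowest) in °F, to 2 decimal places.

station 1: 245.1 K = -28.050 °C.
station 3: -20.8 °F = -29.333 °C.
Spread: (-27.700) − (-29.333) = 1.633 °C = 2.94 °F.

2.94 °F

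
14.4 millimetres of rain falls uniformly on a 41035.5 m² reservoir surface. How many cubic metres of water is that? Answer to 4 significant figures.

1 mm over 1 m² is 1 L, so volume = 14.4 × 41035.5 = 590911.2 L = 590.9 m³.

590.9 cubic metres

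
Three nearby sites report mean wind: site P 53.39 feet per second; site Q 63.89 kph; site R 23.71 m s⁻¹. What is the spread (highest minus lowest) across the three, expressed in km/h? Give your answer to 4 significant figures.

26.77 km/h

site P: 53.39 ft/s = 58.5838 km/h.
site R: 23.71 m/s = 85.3560 km/h.
Spread: 85.3560 − 58.5838 = 26.77 km/h.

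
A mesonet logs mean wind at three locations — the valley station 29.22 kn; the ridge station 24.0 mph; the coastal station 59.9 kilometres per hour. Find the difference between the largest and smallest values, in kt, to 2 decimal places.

the ridge station: 24.0 mph = 20.8554 kt.
the coastal station: 59.9 km/h = 32.3434 kt.
Spread: 32.3434 − 20.8554 = 11.49 kt.

11.49 kt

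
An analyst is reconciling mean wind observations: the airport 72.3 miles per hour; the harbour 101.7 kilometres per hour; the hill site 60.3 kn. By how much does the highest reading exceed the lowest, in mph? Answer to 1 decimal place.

9.1 mph

the harbour: 101.7 km/h = 63.193 mph.
the hill site: 60.3 kt = 69.392 mph.
Spread: 72.300 − 63.193 = 9.1 mph.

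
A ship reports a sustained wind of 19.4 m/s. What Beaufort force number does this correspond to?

19.4 m/s lies in the Beaufort 8 band (gale, 17.2–20.7 m/s).

Beaufort force 8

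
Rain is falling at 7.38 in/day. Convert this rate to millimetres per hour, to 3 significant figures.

7.81 mm/hour

7.38 in/day × 25.4 mm/in × 0.0416667 day/hour = 7.81 mm/hour.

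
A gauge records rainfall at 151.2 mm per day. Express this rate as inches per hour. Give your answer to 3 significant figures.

151.2 mm/day × 0.0393701 in/mm × 0.0416667 day/hour = 0.248 in/hour.

0.248 in/hour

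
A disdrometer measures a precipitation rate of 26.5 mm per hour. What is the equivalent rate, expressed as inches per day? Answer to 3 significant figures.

26.5 mm/hour × 0.0393701 in/mm × 24 hour/day = 25.0 in/day.

25.0 in/day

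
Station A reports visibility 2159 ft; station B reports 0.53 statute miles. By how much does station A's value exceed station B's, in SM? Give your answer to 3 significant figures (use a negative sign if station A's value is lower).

station A: 2159 ft = 0.40890 SM.
Difference: 0.40890 − 0.53000 = -0.121 SM.

-0.121 SM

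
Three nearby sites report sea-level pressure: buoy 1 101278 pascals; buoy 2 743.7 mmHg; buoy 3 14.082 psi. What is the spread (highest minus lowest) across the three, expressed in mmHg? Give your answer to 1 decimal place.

buoy 1: 101278 Pa = 759.647 mmHg.
buoy 3: 14.082 psi = 728.250 mmHg.
Spread: 759.647 − 728.250 = 31.4 mmHg.

31.4 mmHg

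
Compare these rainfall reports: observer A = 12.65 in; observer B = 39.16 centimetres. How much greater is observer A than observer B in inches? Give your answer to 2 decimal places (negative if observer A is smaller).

-2.77 in

observer B: 39.16 cm = 15.4173 in.
Difference: 12.6500 − 15.4173 = -2.77 in.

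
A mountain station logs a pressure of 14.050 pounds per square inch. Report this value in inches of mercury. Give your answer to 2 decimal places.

28.61 inHg

1 psi = 2.03602 inHg, so 14.050 × 2.03602 = 28.61 inHg.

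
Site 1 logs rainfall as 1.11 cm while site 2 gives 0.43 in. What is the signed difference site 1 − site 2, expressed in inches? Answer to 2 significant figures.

site 1: 1.11 cm = 0.437008 in.
Difference: 0.437008 − 0.430000 = 0.0070 in.

0.0070 in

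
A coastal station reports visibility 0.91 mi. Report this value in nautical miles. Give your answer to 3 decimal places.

1 SM = 0.868976 nmi, so 0.91 × 0.868976 = 0.791 nmi.

0.791 nmi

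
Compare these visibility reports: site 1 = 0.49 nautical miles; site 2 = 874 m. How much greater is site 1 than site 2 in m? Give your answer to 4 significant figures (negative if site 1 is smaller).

33.48 m

site 1: 0.49 nmi = 907.4800 m.
Difference: 907.4800 − 874.0000 = 33.48 m.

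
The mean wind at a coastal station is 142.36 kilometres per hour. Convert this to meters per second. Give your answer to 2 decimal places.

1 km/h = 0.277778 m/s, so 142.36 × 0.277778 = 39.54 m/s.

39.54 m/s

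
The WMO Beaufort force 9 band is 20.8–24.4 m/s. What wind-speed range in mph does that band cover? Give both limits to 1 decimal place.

46.5 to 54.6 mph

20.8–24.4 m/s × 2.237 = 46.5–54.6 mph.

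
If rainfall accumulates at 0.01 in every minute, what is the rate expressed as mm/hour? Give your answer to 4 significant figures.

0.01 in/minute × 25.4 mm/in × 60 minute/hour = 15.24 mm/hour.

15.24 mm/hour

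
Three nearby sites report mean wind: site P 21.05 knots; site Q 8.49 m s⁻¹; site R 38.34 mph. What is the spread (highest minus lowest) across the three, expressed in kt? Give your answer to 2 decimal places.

16.81 kt

site Q: 8.49 m/s = 16.5032 kt.
site R: 38.34 mph = 33.3165 kt.
Spread: 33.3165 − 16.5032 = 16.81 kt.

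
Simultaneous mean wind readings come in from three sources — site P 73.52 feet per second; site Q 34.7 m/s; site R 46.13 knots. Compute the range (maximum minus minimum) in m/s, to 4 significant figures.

12.29 m/s

site P: 73.52 ft/s = 22.4089 m/s.
site R: 46.13 kt = 23.7313 m/s.
Spread: 34.7000 − 22.4089 = 12.29 m/s.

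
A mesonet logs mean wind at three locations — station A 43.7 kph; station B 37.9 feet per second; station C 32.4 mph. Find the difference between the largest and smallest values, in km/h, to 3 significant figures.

10.6 km/h

station B: 37.9 ft/s = 41.587 km/h.
station C: 32.4 mph = 52.143 km/h.
Spread: 52.143 − 41.587 = 10.6 km/h.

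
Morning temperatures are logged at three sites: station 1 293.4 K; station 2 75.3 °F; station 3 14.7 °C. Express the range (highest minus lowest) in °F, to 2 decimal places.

16.84 °F

station 1: 293.4 K = 20.250 °C.
station 2: 75.3 °F = 24.056 °C.
Spread: 24.056 − 14.700 = 9.356 °C = 16.84 °F.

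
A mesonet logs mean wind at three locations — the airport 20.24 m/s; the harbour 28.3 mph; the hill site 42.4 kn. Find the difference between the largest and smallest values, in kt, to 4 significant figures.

the airport: 20.24 m/s = 39.3434 kt.
the harbour: 28.3 mph = 24.5920 kt.
Spread: 42.4000 − 24.5920 = 17.81 kt.

17.81 kt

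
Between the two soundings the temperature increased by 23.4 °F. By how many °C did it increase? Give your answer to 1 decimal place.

A change of 1 °C equals a change of 1.8 °F: Δ°C = 23.4 × 0.5556 = 13.0 °C.

13.0 °C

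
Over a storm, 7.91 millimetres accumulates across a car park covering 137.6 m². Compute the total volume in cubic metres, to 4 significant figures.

1.088 cubic metres

1 mm over 1 m² is 1 L, so volume = 7.91 × 137.6 = 1088.416 L = 1.088 m³.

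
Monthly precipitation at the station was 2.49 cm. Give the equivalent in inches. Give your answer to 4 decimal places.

0.9803 in

1 cm = 0.393701 in, so 2.49 × 0.393701 = 0.9803 in.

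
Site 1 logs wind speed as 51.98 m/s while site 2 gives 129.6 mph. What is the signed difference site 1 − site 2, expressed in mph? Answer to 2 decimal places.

site 1: 51.98 m/s = 116.2759 mph.
Difference: 116.2759 − 129.6000 = -13.32 mph.

-13.32 mph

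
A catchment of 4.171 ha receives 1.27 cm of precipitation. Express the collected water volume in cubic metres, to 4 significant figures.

529.7 cubic metres

Depth: 1.27 cm × 10 = 12.7 mm.
Area: 4.171 ha = 41710 m².
1 mm over 1 m² is 1 L, so volume = 12.7 × 41710 = 529717 L = 529.7 m³.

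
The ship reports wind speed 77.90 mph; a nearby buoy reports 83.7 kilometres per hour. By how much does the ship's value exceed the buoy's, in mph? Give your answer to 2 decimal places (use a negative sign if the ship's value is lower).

the buoy: 83.7 km/h = 52.0088 mph.
Difference: 77.9000 − 52.0088 = 25.89 mph.

25.89 mph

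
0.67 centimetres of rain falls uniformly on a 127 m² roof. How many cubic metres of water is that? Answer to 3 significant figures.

Depth: 0.67 cm × 10 = 6.7 mm.
1 mm over 1 m² is 1 L, so volume = 6.7 × 127 = 850.9 L = 0.851 m³.

0.851 cubic metres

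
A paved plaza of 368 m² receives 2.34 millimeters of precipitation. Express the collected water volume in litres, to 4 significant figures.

861.1 litres

1 mm over 1 m² is 1 L, so volume = 2.34 × 368 = 861.12 L ≈ 861.1 L.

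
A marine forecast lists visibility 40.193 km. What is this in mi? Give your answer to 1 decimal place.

1 km = 0.621371 SM, so 40.193 × 0.621371 = 25.0 SM.

25.0 SM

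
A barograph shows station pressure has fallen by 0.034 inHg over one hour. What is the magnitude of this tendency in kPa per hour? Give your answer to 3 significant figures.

0.034 inHg / 1 h × 3.38639 kPa/inHg = 0.115 kPa/h.

0.115 kPa per hour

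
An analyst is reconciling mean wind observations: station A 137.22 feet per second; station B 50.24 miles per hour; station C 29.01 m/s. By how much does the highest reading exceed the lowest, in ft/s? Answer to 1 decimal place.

63.5 ft/s

station B: 50.24 mph = 73.685 ft/s.
station C: 29.01 m/s = 95.177 ft/s.
Spread: 137.220 − 73.685 = 63.5 ft/s.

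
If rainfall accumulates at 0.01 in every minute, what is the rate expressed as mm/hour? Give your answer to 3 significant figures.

15.2 mm/hour

0.01 in/minute × 25.4 mm/in × 60 minute/hour = 15.2 mm/hour.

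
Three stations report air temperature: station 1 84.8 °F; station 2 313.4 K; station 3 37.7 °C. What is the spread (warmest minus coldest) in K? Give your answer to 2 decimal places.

station 1: 84.8 °F = 29.333 °C.
station 2: 313.4 K = 40.250 °C.
Spread: 40.250 − 29.333 = 10.917 °C.

10.92 K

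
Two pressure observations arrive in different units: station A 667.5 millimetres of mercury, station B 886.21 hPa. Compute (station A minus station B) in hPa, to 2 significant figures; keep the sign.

station A: 667.5 mmHg = 889.927 hPa.
Difference: 889.927 − 886.210 = 3.7 hPa.

3.7 hPa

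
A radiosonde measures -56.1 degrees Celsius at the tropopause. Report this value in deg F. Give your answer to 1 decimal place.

°F = °C × 9/5 + 32 = -56.1 × 1.8 + 32 = -69.0 °F.

-69.0 °F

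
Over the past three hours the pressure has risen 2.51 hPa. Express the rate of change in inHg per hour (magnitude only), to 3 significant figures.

2.51 hPa / 3 h × 0.02953 inHg/hPa = 0.0247 inHg/h.

0.0247 inHg per hour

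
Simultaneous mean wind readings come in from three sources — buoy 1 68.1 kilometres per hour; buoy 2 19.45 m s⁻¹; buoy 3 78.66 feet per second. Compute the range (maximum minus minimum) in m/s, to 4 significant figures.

buoy 1: 68.1 km/h = 18.91667 m/s.
buoy 3: 78.66 ft/s = 23.97557 m/s.
Spread: 23.97557 − 18.91667 = 5.059 m/s.

5.059 m/s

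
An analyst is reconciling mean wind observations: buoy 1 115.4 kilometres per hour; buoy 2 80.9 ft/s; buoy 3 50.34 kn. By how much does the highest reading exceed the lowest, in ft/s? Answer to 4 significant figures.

buoy 1: 115.4 km/h = 105.1691 ft/s.
buoy 3: 50.34 kt = 84.9643 ft/s.
Spread: 105.1691 − 80.9000 = 24.27 ft/s.

24.27 ft/s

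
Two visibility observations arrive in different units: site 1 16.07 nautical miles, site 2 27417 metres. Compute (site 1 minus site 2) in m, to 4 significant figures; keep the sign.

site 1: 16.07 nmi = 29761.64 m.
Difference: 29761.64 − 27417.00 = 2345 m.

2345 m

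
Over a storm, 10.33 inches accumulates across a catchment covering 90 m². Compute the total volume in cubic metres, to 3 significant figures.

23.6 cubic metres

Depth: 10.33 in × 25.4 = 262.382 mm.
1 mm over 1 m² is 1 L, so volume = 262.382 × 90 = 23614.38 L = 23.6 m³.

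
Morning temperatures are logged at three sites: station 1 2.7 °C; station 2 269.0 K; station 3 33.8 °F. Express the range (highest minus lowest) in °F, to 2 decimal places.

12.33 °F

station 2: 269.0 K = -4.150 °C.
station 3: 33.8 °F = 1.000 °C.
Spread: 2.700 − (-4.150) = 6.850 °C = 12.33 °F.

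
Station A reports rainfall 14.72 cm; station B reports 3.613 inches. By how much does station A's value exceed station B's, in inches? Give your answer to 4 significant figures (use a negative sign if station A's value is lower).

2.182 in

station A: 14.72 cm = 5.79528 in.
Difference: 5.79528 − 3.61300 = 2.182 in.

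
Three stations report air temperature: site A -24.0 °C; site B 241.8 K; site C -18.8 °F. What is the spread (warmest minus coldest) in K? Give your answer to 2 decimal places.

site B: 241.8 K = -31.350 °C.
site C: -18.8 °F = -28.222 °C.
Spread: (-24.000) − (-31.350) = 7.350 °C.

7.35 K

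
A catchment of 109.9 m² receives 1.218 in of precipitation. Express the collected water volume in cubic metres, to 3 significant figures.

3.40 cubic metres

Depth: 1.218 in × 25.4 = 30.9372 mm.
1 mm over 1 m² is 1 L, so volume = 30.9372 × 109.9 = 3399.9983 L = 3.40 m³.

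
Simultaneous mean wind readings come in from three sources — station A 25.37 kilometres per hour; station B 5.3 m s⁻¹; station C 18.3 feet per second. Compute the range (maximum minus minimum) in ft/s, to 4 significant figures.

5.732 ft/s

station A: 25.37 km/h = 23.12081 ft/s.
station B: 5.3 m/s = 17.38845 ft/s.
Spread: 23.12081 − 17.38845 = 5.732 ft/s.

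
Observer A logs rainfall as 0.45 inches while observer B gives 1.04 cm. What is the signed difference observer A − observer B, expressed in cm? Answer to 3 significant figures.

observer A: 0.45 in = 1.14300 cm.
Difference: 1.14300 − 1.04000 = 0.103 cm.

0.103 cm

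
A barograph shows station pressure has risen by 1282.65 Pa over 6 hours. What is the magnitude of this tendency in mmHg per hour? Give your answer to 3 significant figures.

1282.65 Pa / 6 h × 0.00750062 mmHg/Pa = 1.60 mmHg/h.

1.60 mmHg per hour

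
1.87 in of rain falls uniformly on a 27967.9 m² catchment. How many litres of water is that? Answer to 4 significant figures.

Depth: 1.87 in × 25.4 = 47.498 mm.
1 mm over 1 m² is 1 L, so volume = 47.498 × 27967.9 = 1328419.3 L ≈ 1328000 L.

1328000 litres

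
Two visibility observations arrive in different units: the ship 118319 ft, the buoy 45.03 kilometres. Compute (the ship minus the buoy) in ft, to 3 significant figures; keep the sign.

the buoy: 45.03 km = 147736.22 ft.
Difference: 118319.00 − 147736.22 = -29400 ft.

-29400 ft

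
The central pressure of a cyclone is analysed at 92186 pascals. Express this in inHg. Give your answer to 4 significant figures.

1 Pa = 0.0002953 inHg, so 92186 × 0.0002953 = 27.22 inHg.

27.22 inHg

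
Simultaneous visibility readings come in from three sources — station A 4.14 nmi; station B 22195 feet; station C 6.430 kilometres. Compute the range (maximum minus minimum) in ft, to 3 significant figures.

4060 ft

station A: 4.14 nmi = 25155.12 ft.
station C: 6.430 km = 21095.80 ft.
Spread: 25155.12 − 21095.80 = 4060 ft.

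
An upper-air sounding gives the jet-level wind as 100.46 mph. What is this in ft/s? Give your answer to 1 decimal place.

1 mph = 1.46667 ft/s, so 100.46 × 1.46667 = 147.3 ft/s.

147.3 ft/s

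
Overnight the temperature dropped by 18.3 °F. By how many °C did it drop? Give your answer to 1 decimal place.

10.2 °C

For a temperature change the 32° offset cancels: Δ°C = 18.3 × 0.5556 = 10.2 °C.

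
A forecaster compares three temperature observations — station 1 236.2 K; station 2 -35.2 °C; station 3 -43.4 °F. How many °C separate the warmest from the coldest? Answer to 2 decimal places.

station 1: 236.2 K = -36.950 °C.
station 3: -43.4 °F = -41.889 °C.
Spread: (-35.200) − (-41.889) = 6.689 °C.

6.69 °C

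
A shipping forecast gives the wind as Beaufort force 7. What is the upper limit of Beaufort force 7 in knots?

33 kt

Beaufort 7 (near gale) spans 28–33 knots.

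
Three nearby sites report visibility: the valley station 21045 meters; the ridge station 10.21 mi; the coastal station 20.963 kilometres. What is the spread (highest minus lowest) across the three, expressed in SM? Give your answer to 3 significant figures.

2.87 SM

the valley station: 21045 m = 13.0768 SM.
the coastal station: 20.963 km = 13.0258 SM.
Spread: 13.0768 − 10.2100 = 2.87 SM.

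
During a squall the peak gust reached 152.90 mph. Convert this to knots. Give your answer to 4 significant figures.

1 mph = 0.868976 kt, so 152.90 × 0.868976 = 132.9 kt.

132.9 kt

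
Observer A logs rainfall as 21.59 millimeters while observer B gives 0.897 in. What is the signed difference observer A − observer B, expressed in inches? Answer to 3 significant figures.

-0.0470 in

observer A: 21.59 mm = 0.850000 in.
Difference: 0.850000 − 0.897000 = -0.0470 in.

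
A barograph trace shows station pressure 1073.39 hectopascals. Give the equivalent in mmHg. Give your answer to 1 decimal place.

1 hPa = 0.750062 mmHg, so 1073.39 × 0.750062 = 805.1 mmHg.

805.1 mmHg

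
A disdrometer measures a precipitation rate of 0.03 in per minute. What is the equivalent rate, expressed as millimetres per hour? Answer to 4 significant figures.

0.03 in/minute × 25.4 mm/in × 60 minute/hour = 45.72 mm/hour.

45.72 mm/hour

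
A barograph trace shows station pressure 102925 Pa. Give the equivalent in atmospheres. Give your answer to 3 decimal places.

1 Pa = 9.86923e-06 atm, so 102925 × 9.86923e-06 = 1.016 atm.

1.016 atm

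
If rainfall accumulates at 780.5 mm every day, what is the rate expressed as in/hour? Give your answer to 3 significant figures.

780.5 mm/day × 0.0393701 in/mm × 0.0416667 day/hour = 1.28 in/hour.

1.28 in/hour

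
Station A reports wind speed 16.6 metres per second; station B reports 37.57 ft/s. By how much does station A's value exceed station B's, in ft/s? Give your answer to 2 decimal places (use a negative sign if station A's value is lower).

16.89 ft/s

station A: 16.6 m/s = 54.4619 ft/s.
Difference: 54.4619 − 37.5700 = 16.89 ft/s.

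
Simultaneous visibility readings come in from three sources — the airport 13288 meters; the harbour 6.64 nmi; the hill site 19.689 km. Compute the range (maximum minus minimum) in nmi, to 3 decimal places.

the airport: 13288 m = 7.17495 nmi.
the hill site: 19.689 km = 10.63121 nmi.
Spread: 10.63121 − 6.64000 = 3.991 nmi.

3.991 nmi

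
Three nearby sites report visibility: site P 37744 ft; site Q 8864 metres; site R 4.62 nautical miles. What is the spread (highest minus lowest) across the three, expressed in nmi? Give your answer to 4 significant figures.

1.592 nmi

site P: 37744 ft = 6.21186 nmi.
site Q: 8864 m = 4.78618 nmi.
Spread: 6.21186 − 4.62000 = 1.592 nmi.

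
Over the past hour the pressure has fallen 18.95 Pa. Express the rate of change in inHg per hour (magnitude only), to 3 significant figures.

18.95 Pa / 1 h × 0.0002953 inHg/Pa = 0.00560 inHg/h.

0.00560 inHg per hour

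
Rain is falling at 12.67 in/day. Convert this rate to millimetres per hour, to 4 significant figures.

13.41 mm/hour

12.67 in/day × 25.4 mm/in × 0.0416667 day/hour = 13.41 mm/hour.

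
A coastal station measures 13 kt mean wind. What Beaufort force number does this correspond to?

13 kt lies in the Beaufort 4 band (moderate breeze, 11–16 kt).

Beaufort force 4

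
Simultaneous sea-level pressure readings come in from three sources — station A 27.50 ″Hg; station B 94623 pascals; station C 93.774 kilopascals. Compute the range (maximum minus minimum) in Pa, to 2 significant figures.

station A: 27.50 inHg = 93125.70 Pa.
station C: 93.774 kPa = 93774.00 Pa.
Spread: 94623.00 − 93125.70 = 1500 Pa.

1500 Pa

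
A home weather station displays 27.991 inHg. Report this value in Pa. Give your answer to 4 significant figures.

94790 Pa

1 inHg = 3386.39 Pa, so 27.991 × 3386.39 = 94790 Pa.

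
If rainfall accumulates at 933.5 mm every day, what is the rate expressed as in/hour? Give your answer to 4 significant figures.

933.5 mm/day × 0.0393701 in/mm × 0.0416667 day/hour = 1.531 in/hour.

1.531 in/hour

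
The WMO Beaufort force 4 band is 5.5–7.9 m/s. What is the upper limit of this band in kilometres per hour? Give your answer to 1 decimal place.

28.4 km/h

5.5–7.9 m/s × 3.6 = 19.8–28.4 km/h.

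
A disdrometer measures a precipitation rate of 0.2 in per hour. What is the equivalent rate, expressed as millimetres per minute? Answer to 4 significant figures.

0.2 in/hour × 25.4 mm/in × 0.0166667 hour/minute = 0.08467 mm/minute.

0.08467 mm/minute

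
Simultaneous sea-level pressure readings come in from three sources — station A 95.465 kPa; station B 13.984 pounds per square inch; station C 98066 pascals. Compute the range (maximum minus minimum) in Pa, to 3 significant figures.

station A: 95.465 kPa = 95465.00 Pa.
station B: 13.984 psi = 96416.29 Pa.
Spread: 98066.00 − 95465.00 = 2600 Pa.

2600 Pa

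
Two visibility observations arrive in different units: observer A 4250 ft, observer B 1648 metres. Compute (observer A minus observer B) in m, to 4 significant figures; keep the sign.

-352.6 m

observer A: 4250 ft = 1295.400 m.
Difference: 1295.400 − 1648.000 = -352.6 m.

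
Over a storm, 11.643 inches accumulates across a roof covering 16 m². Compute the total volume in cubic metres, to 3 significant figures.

4.73 cubic metres

Depth: 11.643 in × 25.4 = 295.7322 mm.
1 mm over 1 m² is 1 L, so volume = 295.7322 × 16 = 4731.7152 L = 4.73 m³.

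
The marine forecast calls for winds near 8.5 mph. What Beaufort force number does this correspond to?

Beaufort force 3

8.5 mph = 3.8 m/s, which is Beaufort 3 (gentle breeze, 3.4–5.4 m/s).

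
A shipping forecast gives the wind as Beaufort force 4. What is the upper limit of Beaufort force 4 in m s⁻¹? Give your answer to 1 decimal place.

7.9 m/s

Beaufort 4 (moderate breeze) spans 5.5–7.9 m/s.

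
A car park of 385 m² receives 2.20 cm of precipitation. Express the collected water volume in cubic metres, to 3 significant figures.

Depth: 2.20 cm × 10 = 22 mm.
1 mm over 1 m² is 1 L, so volume = 22 × 385 = 8470 L = 8.47 m³.

8.47 cubic metres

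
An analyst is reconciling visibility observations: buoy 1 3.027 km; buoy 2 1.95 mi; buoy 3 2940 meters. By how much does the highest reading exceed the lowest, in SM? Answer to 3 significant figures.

buoy 1: 3.027 km = 1.88089 SM.
buoy 3: 2940 m = 1.82683 SM.
Spread: 1.95000 − 1.82683 = 0.123 SM.

0.123 SM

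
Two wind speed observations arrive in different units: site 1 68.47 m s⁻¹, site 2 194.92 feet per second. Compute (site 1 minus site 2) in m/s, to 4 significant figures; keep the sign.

9.058 m/s

site 2: 194.92 ft/s = 59.41162 m/s.
Difference: 68.47000 − 59.41162 = 9.058 m/s.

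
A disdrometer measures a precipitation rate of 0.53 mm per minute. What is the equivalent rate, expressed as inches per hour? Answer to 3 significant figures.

0.53 mm/minute × 0.0393701 in/mm × 60 minute/hour = 1.25 in/hour.

1.25 in/hour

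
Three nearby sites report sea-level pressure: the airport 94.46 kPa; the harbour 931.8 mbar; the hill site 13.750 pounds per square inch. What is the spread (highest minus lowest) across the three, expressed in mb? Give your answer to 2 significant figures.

the airport: 94.46 kPa = 944.60 mb.
the hill site: 13.750 psi = 948.03 mb.
Spread: 948.03 − 931.80 = 16 mb.

16 mb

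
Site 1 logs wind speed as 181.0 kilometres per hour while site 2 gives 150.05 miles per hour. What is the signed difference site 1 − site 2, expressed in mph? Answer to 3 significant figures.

site 1: 181.0 km/h = 112.468 mph.
Difference: 112.468 − 150.050 = -37.6 mph.

-37.6 mph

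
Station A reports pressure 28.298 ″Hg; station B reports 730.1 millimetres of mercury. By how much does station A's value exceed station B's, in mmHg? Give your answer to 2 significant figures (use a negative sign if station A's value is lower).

-11 mmHg

station A: 28.298 inHg = 718.77 mmHg.
Difference: 718.77 − 730.10 = -11 mmHg.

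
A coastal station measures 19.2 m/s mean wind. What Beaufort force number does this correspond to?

Beaufort force 8

19.2 m/s lies in the Beaufort 8 band (gale, 17.2–20.7 m/s).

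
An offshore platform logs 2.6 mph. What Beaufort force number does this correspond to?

2.6 mph = 1.2 m/s, which is Beaufort 1 (light air, 0.3–1.5 m/s).

Beaufort force 1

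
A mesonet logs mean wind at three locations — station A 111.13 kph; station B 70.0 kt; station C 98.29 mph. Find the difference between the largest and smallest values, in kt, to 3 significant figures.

station A: 111.13 km/h = 60.005 kt.
station C: 98.29 mph = 85.412 kt.
Spread: 85.412 − 60.005 = 25.4 kt.

25.4 kt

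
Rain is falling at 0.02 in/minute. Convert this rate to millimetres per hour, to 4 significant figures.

0.02 in/minute × 25.4 mm/in × 60 minute/hour = 30.48 mm/hour.

30.48 mm/hour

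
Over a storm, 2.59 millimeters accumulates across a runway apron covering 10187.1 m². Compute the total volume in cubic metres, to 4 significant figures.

26.38 cubic metres

1 mm over 1 m² is 1 L, so volume = 2.59 × 10187.1 = 26384.589 L = 26.38 m³.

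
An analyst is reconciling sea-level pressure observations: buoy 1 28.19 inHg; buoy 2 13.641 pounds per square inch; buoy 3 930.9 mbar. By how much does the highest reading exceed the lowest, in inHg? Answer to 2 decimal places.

buoy 2: 13.641 psi = 27.7734 inHg.
buoy 3: 930.9 mb = 27.4895 inHg.
Spread: 28.1900 − 27.4895 = 0.70 inHg.

0.70 inHg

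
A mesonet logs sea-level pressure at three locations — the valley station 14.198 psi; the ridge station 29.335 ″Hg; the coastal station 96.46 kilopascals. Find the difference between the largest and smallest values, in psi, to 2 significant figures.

0.42 psi

the ridge station: 29.335 inHg = 14.4080 psi.
the coastal station: 96.46 kPa = 13.9903 psi.
Spread: 14.4080 − 13.9903 = 0.42 psi.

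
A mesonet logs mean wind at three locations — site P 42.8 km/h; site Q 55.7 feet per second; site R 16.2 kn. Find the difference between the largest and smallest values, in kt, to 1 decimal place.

16.8 kt

site P: 42.8 km/h = 23.110 kt.
site Q: 55.7 ft/s = 33.001 kt.
Spread: 33.001 − 16.200 = 16.8 kt.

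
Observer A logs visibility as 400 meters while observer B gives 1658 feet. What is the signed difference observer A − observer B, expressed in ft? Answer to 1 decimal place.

-345.7 ft

observer A: 400 m = 1312.336 ft.
Difference: 1312.336 − 1658.000 = -345.7 ft.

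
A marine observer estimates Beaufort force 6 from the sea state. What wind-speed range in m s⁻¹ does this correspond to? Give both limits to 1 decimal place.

Beaufort 6 (strong breeze) spans 10.8–13.8 m/s.

10.8 to 13.8 m/s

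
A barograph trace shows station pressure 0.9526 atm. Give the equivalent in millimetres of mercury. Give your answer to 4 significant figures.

724.0 mmHg

1 atm = 760 mmHg, so 0.9526 × 760 = 724.0 mmHg.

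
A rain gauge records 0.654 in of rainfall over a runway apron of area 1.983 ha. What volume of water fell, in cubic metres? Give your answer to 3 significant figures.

329 cubic metres

Depth: 0.654 in × 25.4 = 16.6116 mm.
Area: 1.983 ha = 19830 m².
1 mm over 1 m² is 1 L, so volume = 16.6116 × 19830 = 329408.03 L = 329 m³.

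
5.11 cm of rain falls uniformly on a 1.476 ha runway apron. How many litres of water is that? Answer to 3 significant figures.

754000 litres

Depth: 5.11 cm × 10 = 51.1 mm.
Area: 1.476 ha = 14760 m².
1 mm over 1 m² is 1 L, so volume = 51.1 × 14760 = 754236 L ≈ 754000 L.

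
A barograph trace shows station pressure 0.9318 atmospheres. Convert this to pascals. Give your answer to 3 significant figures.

1 atm = 101325 Pa, so 0.9318 × 101325 = 94400 Pa.

94400 Pa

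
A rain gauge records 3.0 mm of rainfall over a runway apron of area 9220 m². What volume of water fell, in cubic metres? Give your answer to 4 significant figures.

27.66 cubic metres

1 mm over 1 m² is 1 L, so volume = 3 × 9220 = 27660 L = 27.66 m³.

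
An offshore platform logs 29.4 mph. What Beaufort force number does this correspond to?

29.4 mph = 13.1 m/s, which is Beaufort 6 (strong breeze, 10.8–13.8 m/s).

Beaufort force 6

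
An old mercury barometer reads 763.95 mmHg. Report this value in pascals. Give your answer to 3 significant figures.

102000 Pa

1 mmHg = 133.322 Pa, so 763.95 × 133.322 = 102000 Pa.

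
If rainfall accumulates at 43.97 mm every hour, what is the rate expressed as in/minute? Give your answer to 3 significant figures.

0.0289 in/minute

43.97 mm/hour × 0.0393701 in/mm × 0.0166667 hour/minute = 0.0289 in/minute.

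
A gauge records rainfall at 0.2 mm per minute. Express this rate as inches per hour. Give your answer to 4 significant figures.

0.4724 in/hour

0.2 mm/minute × 0.0393701 in/mm × 60 minute/hour = 0.4724 in/hour.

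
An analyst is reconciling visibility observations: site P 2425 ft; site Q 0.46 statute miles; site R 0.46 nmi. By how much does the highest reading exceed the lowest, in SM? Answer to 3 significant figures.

site P: 2425 ft = 0.459280 SM.
site R: 0.46 nmi = 0.529359 SM.
Spread: 0.529359 − 0.459280 = 0.0701 SM.

0.0701 SM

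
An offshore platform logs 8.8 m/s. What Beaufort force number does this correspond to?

Beaufort force 5

8.8 m/s lies in the Beaufort 5 band (fresh breeze, 8.0–10.7 m/s).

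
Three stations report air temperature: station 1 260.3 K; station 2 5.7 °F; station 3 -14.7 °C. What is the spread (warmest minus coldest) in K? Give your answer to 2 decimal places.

station 1: 260.3 K = -12.850 °C.
station 2: 5.7 °F = -14.611 °C.
Spread: (-12.850) − (-14.700) = 1.850 °C.

1.85 K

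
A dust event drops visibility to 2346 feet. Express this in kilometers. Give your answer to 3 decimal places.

0.715 km

1 ft = 0.0003048 km, so 2346 × 0.0003048 = 0.715 km.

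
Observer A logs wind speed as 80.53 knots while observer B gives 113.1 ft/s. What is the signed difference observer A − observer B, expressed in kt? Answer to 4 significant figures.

observer B: 113.1 ft/s = 67.0099 kt.
Difference: 80.5300 − 67.0099 = 13.52 kt.

13.52 kt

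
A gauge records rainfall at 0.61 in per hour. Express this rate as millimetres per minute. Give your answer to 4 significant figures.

0.61 in/hour × 25.4 mm/in × 0.0166667 hour/minute = 0.2582 mm/minute.

0.2582 mm/minute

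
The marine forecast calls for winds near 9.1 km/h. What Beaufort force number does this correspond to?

Beaufort force 2

9.1 km/h = 2.5 m/s, which is Beaufort 2 (light breeze, 1.6–3.3 m/s).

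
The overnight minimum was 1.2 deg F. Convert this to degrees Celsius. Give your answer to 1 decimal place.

-17.1 °C

°C = (°F − 32) × 5/9 = (1.2 − 32) / 1.8 = -17.1 °C.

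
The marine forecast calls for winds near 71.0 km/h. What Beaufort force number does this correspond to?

71.0 km/h = 19.7 m/s, which is Beaufort 8 (gale, 17.2–20.7 m/s).

Beaufort force 8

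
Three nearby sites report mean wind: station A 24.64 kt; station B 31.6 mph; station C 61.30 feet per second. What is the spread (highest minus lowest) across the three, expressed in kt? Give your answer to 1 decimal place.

station B: 31.6 mph = 27.460 kt.
station C: 61.30 ft/s = 36.319 kt.
Spread: 36.319 − 24.640 = 11.7 kt.

11.7 kt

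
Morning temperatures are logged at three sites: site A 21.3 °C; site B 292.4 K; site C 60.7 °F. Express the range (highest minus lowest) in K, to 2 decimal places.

site B: 292.4 K = 19.250 °C.
site C: 60.7 °F = 15.944 °C.
Spread: 21.300 − 15.944 = 5.356 °C.

5.36 K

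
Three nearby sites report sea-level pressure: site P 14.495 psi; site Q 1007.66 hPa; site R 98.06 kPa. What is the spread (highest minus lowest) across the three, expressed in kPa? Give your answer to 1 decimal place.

2.7 kPa

site P: 14.495 psi = 99.940 kPa.
site Q: 1007.66 hPa = 100.766 kPa.
Spread: 100.766 − 98.060 = 2.7 kPa.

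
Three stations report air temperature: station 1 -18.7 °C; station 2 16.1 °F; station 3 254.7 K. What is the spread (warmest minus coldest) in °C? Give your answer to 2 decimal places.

9.87 °C

station 2: 16.1 °F = -8.833 °C.
station 3: 254.7 K = -18.450 °C.
Spread: (-8.833) − (-18.700) = 9.867 °C.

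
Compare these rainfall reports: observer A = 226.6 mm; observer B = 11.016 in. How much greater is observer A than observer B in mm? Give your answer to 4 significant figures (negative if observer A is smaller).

observer B: 11.016 in = 279.8064 mm.
Difference: 226.6000 − 279.8064 = -53.21 mm.

-53.21 mm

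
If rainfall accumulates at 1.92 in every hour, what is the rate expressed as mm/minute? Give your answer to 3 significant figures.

0.813 mm/minute

1.92 in/hour × 25.4 mm/in × 0.0166667 hour/minute = 0.813 mm/minute.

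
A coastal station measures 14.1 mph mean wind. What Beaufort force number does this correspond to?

Beaufort force 4

14.1 mph = 6.3 m/s, which is Beaufort 4 (moderate breeze, 5.5–7.9 m/s).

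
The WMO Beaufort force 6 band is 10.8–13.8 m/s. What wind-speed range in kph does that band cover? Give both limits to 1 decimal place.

10.8–13.8 m/s × 3.6 = 38.9–49.7 km/h.

38.9 to 49.7 km/h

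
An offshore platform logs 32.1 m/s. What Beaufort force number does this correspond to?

32.1 m/s lies in the Beaufort 11 band (violent storm, 28.5–32.6 m/s).

Beaufort force 11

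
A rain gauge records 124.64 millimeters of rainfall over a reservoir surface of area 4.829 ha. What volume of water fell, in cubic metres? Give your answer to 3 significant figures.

6020 cubic metres

Area: 4.829 ha = 48290 m².
1 mm over 1 m² is 1 L, so volume = 124.64 × 48290 = 6018865.6 L = 6020 m³.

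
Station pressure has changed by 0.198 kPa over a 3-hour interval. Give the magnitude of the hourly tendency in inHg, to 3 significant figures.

0.0195 inHg per hour

0.198 kPa / 3 h × 0.2953 inHg/kPa = 0.0195 inHg/h.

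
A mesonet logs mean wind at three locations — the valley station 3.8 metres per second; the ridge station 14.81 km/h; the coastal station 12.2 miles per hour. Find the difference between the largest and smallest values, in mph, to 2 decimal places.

the valley station: 3.8 m/s = 8.5004 mph.
the ridge station: 14.81 km/h = 9.2025 mph.
Spread: 12.2000 − 8.5004 = 3.70 mph.

3.70 mph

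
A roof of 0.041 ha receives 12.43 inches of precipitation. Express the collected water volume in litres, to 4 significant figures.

129400 litres

Depth: 12.43 in × 25.4 = 315.722 mm.
Area: 0.041 ha = 410 m².
1 mm over 1 m² is 1 L, so volume = 315.722 × 410 = 129446.02 L ≈ 129400 L.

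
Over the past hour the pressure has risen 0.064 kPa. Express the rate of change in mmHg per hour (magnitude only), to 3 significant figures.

0.064 kPa / 1 h × 7.50062 mmHg/kPa = 0.480 mmHg/h.

0.480 mmHg per hour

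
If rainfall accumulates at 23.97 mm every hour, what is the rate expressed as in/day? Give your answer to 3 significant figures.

23.97 mm/hour × 0.0393701 in/mm × 24 hour/day = 22.6 in/day.

22.6 in/day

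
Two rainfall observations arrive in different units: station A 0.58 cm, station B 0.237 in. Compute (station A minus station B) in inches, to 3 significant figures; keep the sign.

-0.00865 in

station A: 0.58 cm = 0.2283465 in.
Difference: 0.2283465 − 0.2370000 = -0.00865 in.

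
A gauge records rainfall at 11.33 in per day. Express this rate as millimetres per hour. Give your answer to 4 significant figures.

11.33 in/day × 25.4 mm/in × 0.0416667 day/hour = 11.99 mm/hour.

11.99 mm/hour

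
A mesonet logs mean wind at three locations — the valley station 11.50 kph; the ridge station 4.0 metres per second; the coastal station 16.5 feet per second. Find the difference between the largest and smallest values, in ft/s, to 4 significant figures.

the valley station: 11.50 km/h = 10.48046 ft/s.
the ridge station: 4.0 m/s = 13.12336 ft/s.
Spread: 16.50000 − 10.48046 = 6.020 ft/s.

6.020 ft/s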